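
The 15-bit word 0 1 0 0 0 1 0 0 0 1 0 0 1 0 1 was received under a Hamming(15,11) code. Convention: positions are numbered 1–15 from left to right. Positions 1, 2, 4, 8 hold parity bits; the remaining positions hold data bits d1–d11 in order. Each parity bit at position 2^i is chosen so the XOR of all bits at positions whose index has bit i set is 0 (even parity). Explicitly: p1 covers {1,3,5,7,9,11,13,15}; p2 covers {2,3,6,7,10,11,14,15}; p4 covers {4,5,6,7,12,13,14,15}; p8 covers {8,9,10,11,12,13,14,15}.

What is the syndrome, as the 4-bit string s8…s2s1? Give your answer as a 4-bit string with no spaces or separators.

s1 (pos 1,3,5,7,9,11,13,15): 0⊕0⊕0⊕0⊕0⊕0⊕1⊕1 = 0
s2 (pos 2,3,6,7,10,11,14,15): 1⊕0⊕1⊕0⊕1⊕0⊕0⊕1 = 0
s4 (pos 4,5,6,7,12,13,14,15): 0⊕0⊕1⊕0⊕0⊕1⊕0⊕1 = 1
s8 (pos 8,9,10,11,12,13,14,15): 0⊕0⊕1⊕0⊕0⊕1⊕0⊕1 = 1
Syndrome s8…s1 = 1100 → error at position 12.

1100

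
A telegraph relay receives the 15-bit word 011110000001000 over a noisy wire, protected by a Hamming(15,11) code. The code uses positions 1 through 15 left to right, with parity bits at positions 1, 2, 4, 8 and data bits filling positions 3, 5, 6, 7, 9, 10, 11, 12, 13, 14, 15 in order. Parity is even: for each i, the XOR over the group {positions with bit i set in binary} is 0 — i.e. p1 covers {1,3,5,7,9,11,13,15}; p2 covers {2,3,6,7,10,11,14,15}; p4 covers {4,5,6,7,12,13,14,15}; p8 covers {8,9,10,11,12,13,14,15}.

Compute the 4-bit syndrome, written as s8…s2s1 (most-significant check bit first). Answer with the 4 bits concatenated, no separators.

s1 (pos 1,3,5,7,9,11,13,15): 0⊕1⊕1⊕0⊕0⊕0⊕0⊕0 = 0
s2 (pos 2,3,6,7,10,11,14,15): 1⊕1⊕0⊕0⊕0⊕0⊕0⊕0 = 0
s4 (pos 4,5,6,7,12,13,14,15): 1⊕1⊕0⊕0⊕1⊕0⊕0⊕0 = 1
s8 (pos 8,9,10,11,12,13,14,15): 0⊕0⊕0⊕0⊕1⊕0⊕0⊕0 = 1
Syndrome s8…s1 = 1100 → error at position 12.

1100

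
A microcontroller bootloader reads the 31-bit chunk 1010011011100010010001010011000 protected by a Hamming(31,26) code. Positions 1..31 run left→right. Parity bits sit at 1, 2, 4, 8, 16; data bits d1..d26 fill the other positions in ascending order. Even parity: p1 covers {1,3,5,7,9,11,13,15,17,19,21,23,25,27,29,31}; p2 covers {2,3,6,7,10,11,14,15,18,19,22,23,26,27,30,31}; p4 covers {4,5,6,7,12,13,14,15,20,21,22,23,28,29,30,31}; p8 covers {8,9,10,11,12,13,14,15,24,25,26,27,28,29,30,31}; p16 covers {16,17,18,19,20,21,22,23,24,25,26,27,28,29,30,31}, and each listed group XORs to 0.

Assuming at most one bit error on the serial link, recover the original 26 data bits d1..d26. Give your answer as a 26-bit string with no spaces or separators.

10111110001010001010011001

s1 (pos 1,3,5,7,9,11,13,15,17,19,21,23,25,27,29,31): 1⊕1⊕0⊕1⊕1⊕1⊕0⊕1⊕0⊕0⊕0⊕0⊕0⊕1⊕0⊕0 = 1
s2 (pos 2,3,6,7,10,11,14,15,18,19,22,23,26,27,30,31): 0⊕1⊕1⊕1⊕1⊕1⊕0⊕1⊕1⊕0⊕1⊕0⊕0⊕1⊕0⊕0 = 1
s4 (pos 4,5,6,7,12,13,14,15,20,21,22,23,28,29,30,31): 0⊕0⊕1⊕1⊕0⊕0⊕0⊕1⊕0⊕0⊕1⊕0⊕1⊕0⊕0⊕0 = 1
s8 (pos 8,9,10,11,12,13,14,15,24,25,26,27,28,29,30,31): 0⊕1⊕1⊕1⊕0⊕0⊕0⊕1⊕1⊕0⊕0⊕1⊕1⊕0⊕0⊕0 = 1
s16 (pos 16,17,18,19,20,21,22,23,24,25,26,27,28,29,30,31): 0⊕0⊕1⊕0⊕0⊕0⊕1⊕0⊕1⊕0⊕0⊕1⊕1⊕0⊕0⊕0 = 1
Syndrome s16…s1 = 11111 → error at position 31.
Flip position 31: 1010011011100010010001010011000 → 1010011011100010010001010011001
Read data bits from positions 3,5,6,7,9,10,11,12,13,14,15,17,18,19,20,21,22,23,24,25,26,27,28,29,30,31: 10111110001010001010011001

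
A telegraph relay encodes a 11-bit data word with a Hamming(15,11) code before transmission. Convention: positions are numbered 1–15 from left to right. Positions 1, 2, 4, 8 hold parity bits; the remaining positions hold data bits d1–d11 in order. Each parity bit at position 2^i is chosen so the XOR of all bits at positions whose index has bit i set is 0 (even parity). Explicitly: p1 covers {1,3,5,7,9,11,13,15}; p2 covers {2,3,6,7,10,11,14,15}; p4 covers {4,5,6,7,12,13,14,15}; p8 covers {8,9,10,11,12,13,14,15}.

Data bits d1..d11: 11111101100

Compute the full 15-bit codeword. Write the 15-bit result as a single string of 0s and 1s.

101111101101100

Place data at non-parity positions: p1 p2 1 p4 1 1 1 p8 1 1 0 1 1 0 0
p1 (pos 1,3,5,7,9,11,13,15): XOR of data positions = 1⊕1⊕1⊕1⊕0⊕1⊕0 = 1
p2 (pos 2,3,6,7,10,11,14,15): XOR of data positions = 1⊕1⊕1⊕1⊕0⊕0⊕0 = 0
p4 (pos 4,5,6,7,12,13,14,15): XOR of data positions = 1⊕1⊕1⊕1⊕1⊕0⊕0 = 1
p8 (pos 8,9,10,11,12,13,14,15): XOR of data positions = 1⊕1⊕0⊕1⊕1⊕0⊕0 = 0
Codeword: 101111101101100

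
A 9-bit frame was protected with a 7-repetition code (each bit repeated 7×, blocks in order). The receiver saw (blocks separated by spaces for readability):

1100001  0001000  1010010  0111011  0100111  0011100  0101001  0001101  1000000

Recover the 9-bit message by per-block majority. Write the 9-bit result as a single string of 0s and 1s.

Block 1 (1100001): 3 ones → 0
Block 2 (0001000): 1 one → 0
Block 3 (1010010): 3 ones → 0
Block 4 (0111011): 5 ones → 1
Block 5 (0100111): 4 ones → 1
Block 6 (0011100): 3 ones → 0
Block 7 (0101001): 3 ones → 0
Block 8 (0001101): 3 ones → 0
Block 9 (1000000): 1 one → 0

000110000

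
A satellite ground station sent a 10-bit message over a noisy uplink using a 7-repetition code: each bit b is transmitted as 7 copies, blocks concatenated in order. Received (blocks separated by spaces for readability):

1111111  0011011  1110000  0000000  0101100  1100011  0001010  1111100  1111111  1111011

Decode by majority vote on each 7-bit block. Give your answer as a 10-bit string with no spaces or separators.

1100010111

Block 1 (1111111): 7 ones → 1
Block 2 (0011011): 4 ones → 1
Block 3 (1110000): 3 ones → 0
Block 4 (0000000): 0 ones → 0
Block 5 (0101100): 3 ones → 0
Block 6 (1100011): 4 ones → 1
Block 7 (0001010): 2 ones → 0
Block 8 (1111100): 5 ones → 1
Block 9 (1111111): 7 ones → 1
Block 10 (1111011): 6 ones → 1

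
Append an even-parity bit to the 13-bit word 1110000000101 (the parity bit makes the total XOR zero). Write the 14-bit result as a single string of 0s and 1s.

XOR of the 13 data bits: 1⊕1⊕1⊕0⊕0⊕0⊕0⊕0⊕0⊕0⊕1⊕0⊕1 = 1
Parity bit = 1 (so all 14 bits XOR to 0).

11100000001011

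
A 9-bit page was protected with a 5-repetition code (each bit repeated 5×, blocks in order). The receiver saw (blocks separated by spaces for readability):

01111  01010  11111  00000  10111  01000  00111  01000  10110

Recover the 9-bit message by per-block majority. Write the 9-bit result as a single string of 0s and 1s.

101010101

Block 1 (01111): 4 ones → 1
Block 2 (01010): 2 ones → 0
Block 3 (11111): 5 ones → 1
Block 4 (00000): 0 ones → 0
Block 5 (10111): 4 ones → 1
Block 6 (01000): 1 one → 0
Block 7 (00111): 3 ones → 1
Block 8 (01000): 1 one → 0
Block 9 (10110): 3 ones → 1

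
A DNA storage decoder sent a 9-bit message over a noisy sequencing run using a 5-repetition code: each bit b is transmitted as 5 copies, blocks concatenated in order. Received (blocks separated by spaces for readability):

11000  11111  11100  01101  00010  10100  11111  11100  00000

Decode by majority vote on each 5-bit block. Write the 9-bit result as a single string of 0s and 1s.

011100110

Block 1 (11000): 2 ones → 0
Block 2 (11111): 5 ones → 1
Block 3 (11100): 3 ones → 1
Block 4 (01101): 3 ones → 1
Block 5 (00010): 1 one → 0
Block 6 (10100): 2 ones → 0
Block 7 (11111): 5 ones → 1
Block 8 (11100): 3 ones → 1
Block 9 (00000): 0 ones → 0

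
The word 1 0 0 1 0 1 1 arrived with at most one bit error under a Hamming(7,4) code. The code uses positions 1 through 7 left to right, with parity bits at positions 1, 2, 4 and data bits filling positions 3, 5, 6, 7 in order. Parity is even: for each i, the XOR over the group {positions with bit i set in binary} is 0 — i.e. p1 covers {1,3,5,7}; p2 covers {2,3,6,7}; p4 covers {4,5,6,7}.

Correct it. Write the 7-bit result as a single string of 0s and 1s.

s1 (pos 1,3,5,7): 1⊕0⊕0⊕1 = 0
s2 (pos 2,3,6,7): 0⊕0⊕1⊕1 = 0
s4 (pos 4,5,6,7): 1⊕0⊕1⊕1 = 1
Syndrome s4…s1 = 100 → error at position 4.
Flip position 4: 1001011 → 1000011

1000011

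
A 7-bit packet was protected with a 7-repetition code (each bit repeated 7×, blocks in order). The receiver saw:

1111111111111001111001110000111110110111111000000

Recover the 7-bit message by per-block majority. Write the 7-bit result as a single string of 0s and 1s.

1110110

Block 1 (1111111): 7 ones → 1
Block 2 (1111110): 6 ones → 1
Block 3 (0111100): 4 ones → 1
Block 4 (1110000): 3 ones → 0
Block 5 (1111101): 6 ones → 1
Block 6 (1011111): 6 ones → 1
Block 7 (1000000): 1 one → 0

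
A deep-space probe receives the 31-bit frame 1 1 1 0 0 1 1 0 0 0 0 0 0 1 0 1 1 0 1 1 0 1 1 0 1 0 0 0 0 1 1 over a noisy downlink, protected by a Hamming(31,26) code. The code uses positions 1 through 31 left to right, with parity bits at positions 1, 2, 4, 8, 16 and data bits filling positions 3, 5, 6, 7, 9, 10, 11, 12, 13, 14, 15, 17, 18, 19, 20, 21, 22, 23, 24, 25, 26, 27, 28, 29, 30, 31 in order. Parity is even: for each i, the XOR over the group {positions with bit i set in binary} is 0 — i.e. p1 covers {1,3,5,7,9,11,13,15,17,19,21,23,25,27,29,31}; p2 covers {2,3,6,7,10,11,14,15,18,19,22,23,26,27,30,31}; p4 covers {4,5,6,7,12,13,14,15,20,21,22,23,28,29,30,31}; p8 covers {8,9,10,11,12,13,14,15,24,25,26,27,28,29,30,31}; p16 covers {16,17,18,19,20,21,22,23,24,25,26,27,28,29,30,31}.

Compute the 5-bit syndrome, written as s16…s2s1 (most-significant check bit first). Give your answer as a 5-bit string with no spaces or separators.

s1 (pos 1,3,5,7,9,11,13,15,17,19,21,23,25,27,29,31): 1⊕1⊕0⊕1⊕0⊕0⊕0⊕0⊕1⊕1⊕0⊕1⊕1⊕0⊕0⊕1 = 0
s2 (pos 2,3,6,7,10,11,14,15,18,19,22,23,26,27,30,31): 1⊕1⊕1⊕1⊕0⊕0⊕1⊕0⊕0⊕1⊕1⊕1⊕0⊕0⊕1⊕1 = 0
s4 (pos 4,5,6,7,12,13,14,15,20,21,22,23,28,29,30,31): 0⊕0⊕1⊕1⊕0⊕0⊕1⊕0⊕1⊕0⊕1⊕1⊕0⊕0⊕1⊕1 = 0
s8 (pos 8,9,10,11,12,13,14,15,24,25,26,27,28,29,30,31): 0⊕0⊕0⊕0⊕0⊕0⊕1⊕0⊕0⊕1⊕0⊕0⊕0⊕0⊕1⊕1 = 0
s16 (pos 16,17,18,19,20,21,22,23,24,25,26,27,28,29,30,31): 1⊕1⊕0⊕1⊕1⊕0⊕1⊕1⊕0⊕1⊕0⊕0⊕0⊕0⊕1⊕1 = 1
Syndrome s16…s1 = 10000 → error at position 16.

10000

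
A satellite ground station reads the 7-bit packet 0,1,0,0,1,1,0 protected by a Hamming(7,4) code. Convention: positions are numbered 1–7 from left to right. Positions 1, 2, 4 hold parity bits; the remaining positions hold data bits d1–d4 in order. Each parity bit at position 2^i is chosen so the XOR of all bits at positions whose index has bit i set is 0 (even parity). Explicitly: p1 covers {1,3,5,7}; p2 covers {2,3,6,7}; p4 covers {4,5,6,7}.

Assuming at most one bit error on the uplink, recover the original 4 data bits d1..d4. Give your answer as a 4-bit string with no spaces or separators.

s1 (pos 1,3,5,7): 0⊕0⊕1⊕0 = 1
s2 (pos 2,3,6,7): 1⊕0⊕1⊕0 = 0
s4 (pos 4,5,6,7): 0⊕1⊕1⊕0 = 0
Syndrome s4…s1 = 001 → error at position 1.
Flip position 1: 0100110 → 1100110
Read data bits from positions 3,5,6,7: 0110

0110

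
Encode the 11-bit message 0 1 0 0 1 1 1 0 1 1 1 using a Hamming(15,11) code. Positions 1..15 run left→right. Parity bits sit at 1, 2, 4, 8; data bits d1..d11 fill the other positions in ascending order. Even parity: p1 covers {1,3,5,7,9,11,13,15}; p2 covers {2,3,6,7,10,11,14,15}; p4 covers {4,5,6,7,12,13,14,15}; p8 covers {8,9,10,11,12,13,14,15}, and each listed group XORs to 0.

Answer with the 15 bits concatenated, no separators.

Place data at non-parity positions: p1 p2 0 p4 1 0 0 p8 1 1 1 0 1 1 1
p1 (pos 1,3,5,7,9,11,13,15): XOR of data positions = 0⊕1⊕0⊕1⊕1⊕1⊕1 = 1
p2 (pos 2,3,6,7,10,11,14,15): XOR of data positions = 0⊕0⊕0⊕1⊕1⊕1⊕1 = 0
p4 (pos 4,5,6,7,12,13,14,15): XOR of data positions = 1⊕0⊕0⊕0⊕1⊕1⊕1 = 0
p8 (pos 8,9,10,11,12,13,14,15): XOR of data positions = 1⊕1⊕1⊕0⊕1⊕1⊕1 = 0
Codeword: 100010001110111

100010001110111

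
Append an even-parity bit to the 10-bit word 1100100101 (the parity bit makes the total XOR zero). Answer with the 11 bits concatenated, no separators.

11001001011

XOR of the 10 data bits: 1⊕1⊕0⊕0⊕1⊕0⊕0⊕1⊕0⊕1 = 1
Parity bit = 1 (so all 11 bits XOR to 0).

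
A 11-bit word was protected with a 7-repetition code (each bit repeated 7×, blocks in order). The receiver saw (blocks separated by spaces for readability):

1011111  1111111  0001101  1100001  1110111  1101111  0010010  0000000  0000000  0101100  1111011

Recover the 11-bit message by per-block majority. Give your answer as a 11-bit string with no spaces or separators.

Block 1 (1011111): 6 ones → 1
Block 2 (1111111): 7 ones → 1
Block 3 (0001101): 3 ones → 0
Block 4 (1100001): 3 ones → 0
Block 5 (1110111): 6 ones → 1
Block 6 (1101111): 6 ones → 1
Block 7 (0010010): 2 ones → 0
Block 8 (0000000): 0 ones → 0
Block 9 (0000000): 0 ones → 0
Block 10 (0101100): 3 ones → 0
Block 11 (1111011): 6 ones → 1

11001100001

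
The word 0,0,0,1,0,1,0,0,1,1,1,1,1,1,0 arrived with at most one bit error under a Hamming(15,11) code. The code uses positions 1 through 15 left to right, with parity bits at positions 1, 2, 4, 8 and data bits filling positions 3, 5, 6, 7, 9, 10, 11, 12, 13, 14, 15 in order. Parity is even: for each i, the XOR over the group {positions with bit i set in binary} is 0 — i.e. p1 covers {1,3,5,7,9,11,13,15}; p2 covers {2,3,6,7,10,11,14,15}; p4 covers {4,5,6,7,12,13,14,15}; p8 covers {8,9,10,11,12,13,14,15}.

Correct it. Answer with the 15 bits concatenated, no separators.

s1 (pos 1,3,5,7,9,11,13,15): 0⊕0⊕0⊕0⊕1⊕1⊕1⊕0 = 1
s2 (pos 2,3,6,7,10,11,14,15): 0⊕0⊕1⊕0⊕1⊕1⊕1⊕0 = 0
s4 (pos 4,5,6,7,12,13,14,15): 1⊕0⊕1⊕0⊕1⊕1⊕1⊕0 = 1
s8 (pos 8,9,10,11,12,13,14,15): 0⊕1⊕1⊕1⊕1⊕1⊕1⊕0 = 0
Syndrome s8…s1 = 0101 → error at position 5.
Flip position 5: 000101001111110 → 000111001111110

000111001111110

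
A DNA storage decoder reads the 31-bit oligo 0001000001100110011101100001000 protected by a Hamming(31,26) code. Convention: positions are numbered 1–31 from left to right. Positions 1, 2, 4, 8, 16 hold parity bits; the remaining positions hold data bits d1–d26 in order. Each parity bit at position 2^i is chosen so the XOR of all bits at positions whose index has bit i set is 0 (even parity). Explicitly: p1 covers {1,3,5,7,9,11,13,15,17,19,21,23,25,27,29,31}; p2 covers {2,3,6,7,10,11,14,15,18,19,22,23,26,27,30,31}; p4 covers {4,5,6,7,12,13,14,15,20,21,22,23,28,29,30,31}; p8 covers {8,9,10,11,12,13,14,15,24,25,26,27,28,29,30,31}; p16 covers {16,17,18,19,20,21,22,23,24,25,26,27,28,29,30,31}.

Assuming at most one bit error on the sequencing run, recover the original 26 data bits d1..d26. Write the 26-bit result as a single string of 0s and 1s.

s1 (pos 1,3,5,7,9,11,13,15,17,19,21,23,25,27,29,31): 0⊕0⊕0⊕0⊕0⊕1⊕0⊕1⊕0⊕1⊕0⊕1⊕0⊕0⊕0⊕0 = 0
s2 (pos 2,3,6,7,10,11,14,15,18,19,22,23,26,27,30,31): 0⊕0⊕0⊕0⊕1⊕1⊕1⊕1⊕1⊕1⊕1⊕1⊕0⊕0⊕0⊕0 = 0
s4 (pos 4,5,6,7,12,13,14,15,20,21,22,23,28,29,30,31): 1⊕0⊕0⊕0⊕0⊕0⊕1⊕1⊕1⊕0⊕1⊕1⊕1⊕0⊕0⊕0 = 1
s8 (pos 8,9,10,11,12,13,14,15,24,25,26,27,28,29,30,31): 0⊕0⊕1⊕1⊕0⊕0⊕1⊕1⊕0⊕0⊕0⊕0⊕1⊕0⊕0⊕0 = 1
s16 (pos 16,17,18,19,20,21,22,23,24,25,26,27,28,29,30,31): 0⊕0⊕1⊕1⊕1⊕0⊕1⊕1⊕0⊕0⊕0⊕0⊕1⊕0⊕0⊕0 = 0
Syndrome s16…s1 = 01100 → error at position 12.
Flip position 12: 0001000001100110011101100001000 → 0001000001110110011101100001000
Read data bits from positions 3,5,6,7,9,10,11,12,13,14,15,17,18,19,20,21,22,23,24,25,26,27,28,29,30,31: 00000111011011101100001000

00000111011011101100001000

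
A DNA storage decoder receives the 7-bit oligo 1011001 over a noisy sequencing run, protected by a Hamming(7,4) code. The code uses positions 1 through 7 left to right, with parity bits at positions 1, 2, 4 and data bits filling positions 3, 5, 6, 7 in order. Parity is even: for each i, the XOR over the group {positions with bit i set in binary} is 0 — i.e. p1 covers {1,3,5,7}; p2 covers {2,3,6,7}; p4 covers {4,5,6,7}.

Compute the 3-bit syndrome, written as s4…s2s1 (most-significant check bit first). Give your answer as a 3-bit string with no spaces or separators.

s1 (pos 1,3,5,7): 1⊕1⊕0⊕1 = 1
s2 (pos 2,3,6,7): 0⊕1⊕0⊕1 = 0
s4 (pos 4,5,6,7): 1⊕0⊕0⊕1 = 0
Syndrome s4…s1 = 001 → error at position 1.

001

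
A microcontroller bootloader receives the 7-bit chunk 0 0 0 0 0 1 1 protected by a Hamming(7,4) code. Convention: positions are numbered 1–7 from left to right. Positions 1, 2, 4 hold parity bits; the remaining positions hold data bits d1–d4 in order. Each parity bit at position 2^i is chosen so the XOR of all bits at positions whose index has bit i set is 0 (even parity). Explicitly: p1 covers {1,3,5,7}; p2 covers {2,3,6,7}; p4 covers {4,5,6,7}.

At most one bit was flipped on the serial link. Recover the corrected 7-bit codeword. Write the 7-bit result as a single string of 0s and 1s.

1000011

s1 (pos 1,3,5,7): 0⊕0⊕0⊕1 = 1
s2 (pos 2,3,6,7): 0⊕0⊕1⊕1 = 0
s4 (pos 4,5,6,7): 0⊕0⊕1⊕1 = 0
Syndrome s4…s1 = 001 → error at position 1.
Flip position 1: 0000011 → 1000011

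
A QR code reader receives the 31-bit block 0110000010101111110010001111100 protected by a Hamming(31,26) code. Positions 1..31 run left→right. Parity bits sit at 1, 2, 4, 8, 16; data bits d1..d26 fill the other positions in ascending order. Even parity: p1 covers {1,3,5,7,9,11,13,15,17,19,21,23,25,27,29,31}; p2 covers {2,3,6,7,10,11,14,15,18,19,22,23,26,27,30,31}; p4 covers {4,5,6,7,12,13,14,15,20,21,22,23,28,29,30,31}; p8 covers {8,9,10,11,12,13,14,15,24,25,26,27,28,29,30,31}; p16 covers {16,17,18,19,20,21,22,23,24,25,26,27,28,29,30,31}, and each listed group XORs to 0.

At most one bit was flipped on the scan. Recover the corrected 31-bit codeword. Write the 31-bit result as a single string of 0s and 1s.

0110000010101110110010001111100

s1 (pos 1,3,5,7,9,11,13,15,17,19,21,23,25,27,29,31): 0⊕1⊕0⊕0⊕1⊕1⊕1⊕1⊕1⊕0⊕1⊕0⊕1⊕1⊕1⊕0 = 0
s2 (pos 2,3,6,7,10,11,14,15,18,19,22,23,26,27,30,31): 1⊕1⊕0⊕0⊕0⊕1⊕1⊕1⊕1⊕0⊕0⊕0⊕1⊕1⊕0⊕0 = 0
s4 (pos 4,5,6,7,12,13,14,15,20,21,22,23,28,29,30,31): 0⊕0⊕0⊕0⊕0⊕1⊕1⊕1⊕0⊕1⊕0⊕0⊕1⊕1⊕0⊕0 = 0
s8 (pos 8,9,10,11,12,13,14,15,24,25,26,27,28,29,30,31): 0⊕1⊕0⊕1⊕0⊕1⊕1⊕1⊕0⊕1⊕1⊕1⊕1⊕1⊕0⊕0 = 0
s16 (pos 16,17,18,19,20,21,22,23,24,25,26,27,28,29,30,31): 1⊕1⊕1⊕0⊕0⊕1⊕0⊕0⊕0⊕1⊕1⊕1⊕1⊕1⊕0⊕0 = 1
Syndrome s16…s1 = 10000 → error at position 16.
Flip position 16: 0110000010101111110010001111100 → 0110000010101110110010001111100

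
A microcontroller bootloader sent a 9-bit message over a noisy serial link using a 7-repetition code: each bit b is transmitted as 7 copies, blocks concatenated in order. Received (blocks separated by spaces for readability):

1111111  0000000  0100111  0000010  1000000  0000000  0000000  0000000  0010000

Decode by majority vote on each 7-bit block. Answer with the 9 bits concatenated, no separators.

101000000

Block 1 (1111111): 7 ones → 1
Block 2 (0000000): 0 ones → 0
Block 3 (0100111): 4 ones → 1
Block 4 (0000010): 1 one → 0
Block 5 (1000000): 1 one → 0
Block 6 (0000000): 0 ones → 0
Block 7 (0000000): 0 ones → 0
Block 8 (0000000): 0 ones → 0
Block 9 (0010000): 1 one → 0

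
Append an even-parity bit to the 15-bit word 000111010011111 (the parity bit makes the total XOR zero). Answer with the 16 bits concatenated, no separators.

0001110100111111

XOR of the 15 data bits: 0⊕0⊕0⊕1⊕1⊕1⊕0⊕1⊕0⊕0⊕1⊕1⊕1⊕1⊕1 = 1
Parity bit = 1 (so all 16 bits XOR to 0).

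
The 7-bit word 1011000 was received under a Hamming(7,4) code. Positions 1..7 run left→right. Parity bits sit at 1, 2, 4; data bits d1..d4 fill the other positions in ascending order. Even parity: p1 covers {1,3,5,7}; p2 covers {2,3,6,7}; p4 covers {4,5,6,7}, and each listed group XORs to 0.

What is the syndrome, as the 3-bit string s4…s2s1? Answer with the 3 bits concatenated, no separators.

110

s1 (pos 1,3,5,7): 1⊕1⊕0⊕0 = 0
s2 (pos 2,3,6,7): 0⊕1⊕0⊕0 = 1
s4 (pos 4,5,6,7): 1⊕0⊕0⊕0 = 1
Syndrome s4…s1 = 110 → error at position 6.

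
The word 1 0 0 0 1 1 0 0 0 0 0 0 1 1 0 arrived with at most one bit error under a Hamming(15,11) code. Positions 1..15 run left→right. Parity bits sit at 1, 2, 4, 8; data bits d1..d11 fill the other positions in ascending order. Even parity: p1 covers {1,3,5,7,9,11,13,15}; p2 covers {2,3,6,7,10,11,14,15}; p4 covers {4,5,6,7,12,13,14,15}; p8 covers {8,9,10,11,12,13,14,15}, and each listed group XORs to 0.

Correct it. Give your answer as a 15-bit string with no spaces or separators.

000011000000110

s1 (pos 1,3,5,7,9,11,13,15): 1⊕0⊕1⊕0⊕0⊕0⊕1⊕0 = 1
s2 (pos 2,3,6,7,10,11,14,15): 0⊕0⊕1⊕0⊕0⊕0⊕1⊕0 = 0
s4 (pos 4,5,6,7,12,13,14,15): 0⊕1⊕1⊕0⊕0⊕1⊕1⊕0 = 0
s8 (pos 8,9,10,11,12,13,14,15): 0⊕0⊕0⊕0⊕0⊕1⊕1⊕0 = 0
Syndrome s8…s1 = 0001 → error at position 1.
Flip position 1: 100011000000110 → 000011000000110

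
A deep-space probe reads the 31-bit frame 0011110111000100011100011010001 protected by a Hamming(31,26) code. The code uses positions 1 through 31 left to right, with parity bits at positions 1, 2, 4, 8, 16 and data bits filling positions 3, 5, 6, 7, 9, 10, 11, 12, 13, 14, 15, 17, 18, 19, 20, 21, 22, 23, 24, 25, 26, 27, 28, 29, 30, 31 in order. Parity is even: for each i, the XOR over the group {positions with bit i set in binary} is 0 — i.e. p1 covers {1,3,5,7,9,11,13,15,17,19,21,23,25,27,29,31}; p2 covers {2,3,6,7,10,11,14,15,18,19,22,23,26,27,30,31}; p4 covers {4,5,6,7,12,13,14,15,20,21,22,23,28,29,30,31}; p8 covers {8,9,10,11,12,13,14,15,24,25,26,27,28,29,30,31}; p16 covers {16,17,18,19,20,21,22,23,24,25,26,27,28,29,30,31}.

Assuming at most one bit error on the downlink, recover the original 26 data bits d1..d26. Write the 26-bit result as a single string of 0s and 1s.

11101100010111100011010001

s1 (pos 1,3,5,7,9,11,13,15,17,19,21,23,25,27,29,31): 0⊕1⊕1⊕0⊕1⊕0⊕0⊕0⊕0⊕1⊕0⊕0⊕1⊕1⊕0⊕1 = 1
s2 (pos 2,3,6,7,10,11,14,15,18,19,22,23,26,27,30,31): 0⊕1⊕1⊕0⊕1⊕0⊕1⊕0⊕1⊕1⊕0⊕0⊕0⊕1⊕0⊕1 = 0
s4 (pos 4,5,6,7,12,13,14,15,20,21,22,23,28,29,30,31): 1⊕1⊕1⊕0⊕0⊕0⊕1⊕0⊕1⊕0⊕0⊕0⊕0⊕0⊕0⊕1 = 0
s8 (pos 8,9,10,11,12,13,14,15,24,25,26,27,28,29,30,31): 1⊕1⊕1⊕0⊕0⊕0⊕1⊕0⊕1⊕1⊕0⊕1⊕0⊕0⊕0⊕1 = 0
s16 (pos 16,17,18,19,20,21,22,23,24,25,26,27,28,29,30,31): 0⊕0⊕1⊕1⊕1⊕0⊕0⊕0⊕1⊕1⊕0⊕1⊕0⊕0⊕0⊕1 = 1
Syndrome s16…s1 = 10001 → error at position 17.
Flip position 17: 0011110111000100011100011010001 → 0011110111000100111100011010001
Read data bits from positions 3,5,6,7,9,10,11,12,13,14,15,17,18,19,20,21,22,23,24,25,26,27,28,29,30,31: 11101100010111100011010001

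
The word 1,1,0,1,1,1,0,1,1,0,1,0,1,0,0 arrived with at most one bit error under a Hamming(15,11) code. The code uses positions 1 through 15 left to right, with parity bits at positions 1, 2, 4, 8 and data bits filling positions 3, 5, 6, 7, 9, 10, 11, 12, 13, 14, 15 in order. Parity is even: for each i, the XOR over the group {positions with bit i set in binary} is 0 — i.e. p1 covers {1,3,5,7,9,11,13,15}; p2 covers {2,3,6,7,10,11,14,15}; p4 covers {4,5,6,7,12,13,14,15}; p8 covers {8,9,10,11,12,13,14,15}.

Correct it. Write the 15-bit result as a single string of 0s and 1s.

s1 (pos 1,3,5,7,9,11,13,15): 1⊕0⊕1⊕0⊕1⊕1⊕1⊕0 = 1
s2 (pos 2,3,6,7,10,11,14,15): 1⊕0⊕1⊕0⊕0⊕1⊕0⊕0 = 1
s4 (pos 4,5,6,7,12,13,14,15): 1⊕1⊕1⊕0⊕0⊕1⊕0⊕0 = 0
s8 (pos 8,9,10,11,12,13,14,15): 1⊕1⊕0⊕1⊕0⊕1⊕0⊕0 = 0
Syndrome s8…s1 = 0011 → error at position 3.
Flip position 3: 110111011010100 → 111111011010100

111111011010100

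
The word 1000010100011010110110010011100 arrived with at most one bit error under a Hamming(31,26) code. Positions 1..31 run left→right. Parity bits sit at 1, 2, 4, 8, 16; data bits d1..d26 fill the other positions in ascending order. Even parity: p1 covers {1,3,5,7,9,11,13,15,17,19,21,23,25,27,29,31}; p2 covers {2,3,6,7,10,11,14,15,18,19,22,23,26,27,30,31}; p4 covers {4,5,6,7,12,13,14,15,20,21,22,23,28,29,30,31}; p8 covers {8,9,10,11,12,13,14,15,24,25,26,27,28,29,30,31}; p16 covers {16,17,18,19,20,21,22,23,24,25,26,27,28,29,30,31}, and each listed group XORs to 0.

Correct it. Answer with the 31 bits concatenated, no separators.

s1 (pos 1,3,5,7,9,11,13,15,17,19,21,23,25,27,29,31): 1⊕0⊕0⊕0⊕0⊕0⊕1⊕1⊕1⊕0⊕1⊕0⊕0⊕1⊕1⊕0 = 1
s2 (pos 2,3,6,7,10,11,14,15,18,19,22,23,26,27,30,31): 0⊕0⊕1⊕0⊕0⊕0⊕0⊕1⊕1⊕0⊕0⊕0⊕0⊕1⊕0⊕0 = 0
s4 (pos 4,5,6,7,12,13,14,15,20,21,22,23,28,29,30,31): 0⊕0⊕1⊕0⊕1⊕1⊕0⊕1⊕1⊕1⊕0⊕0⊕1⊕1⊕0⊕0 = 0
s8 (pos 8,9,10,11,12,13,14,15,24,25,26,27,28,29,30,31): 1⊕0⊕0⊕0⊕1⊕1⊕0⊕1⊕1⊕0⊕0⊕1⊕1⊕1⊕0⊕0 = 0
s16 (pos 16,17,18,19,20,21,22,23,24,25,26,27,28,29,30,31): 0⊕1⊕1⊕0⊕1⊕1⊕0⊕0⊕1⊕0⊕0⊕1⊕1⊕1⊕0⊕0 = 0
Syndrome s16…s1 = 00001 → error at position 1.
Flip position 1: 1000010100011010110110010011100 → 0000010100011010110110010011100

0000010100011010110110010011100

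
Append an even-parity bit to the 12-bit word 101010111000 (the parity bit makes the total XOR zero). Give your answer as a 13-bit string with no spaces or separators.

XOR of the 12 data bits: 1⊕0⊕1⊕0⊕1⊕0⊕1⊕1⊕1⊕0⊕0⊕0 = 0
Parity bit = 0 (so all 13 bits XOR to 0).

1010101110000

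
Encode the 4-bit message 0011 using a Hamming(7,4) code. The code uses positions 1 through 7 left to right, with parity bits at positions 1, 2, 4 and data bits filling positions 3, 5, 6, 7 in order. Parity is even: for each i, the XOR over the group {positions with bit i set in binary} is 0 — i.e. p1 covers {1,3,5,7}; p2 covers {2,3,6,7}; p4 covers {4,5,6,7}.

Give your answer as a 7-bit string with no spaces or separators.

1000011

Place data at non-parity positions: p1 p2 0 p4 0 1 1
p1 (pos 1,3,5,7): XOR of data positions = 0⊕0⊕1 = 1
p2 (pos 2,3,6,7): XOR of data positions = 0⊕1⊕1 = 0
p4 (pos 4,5,6,7): XOR of data positions = 0⊕1⊕1 = 0
Codeword: 1000011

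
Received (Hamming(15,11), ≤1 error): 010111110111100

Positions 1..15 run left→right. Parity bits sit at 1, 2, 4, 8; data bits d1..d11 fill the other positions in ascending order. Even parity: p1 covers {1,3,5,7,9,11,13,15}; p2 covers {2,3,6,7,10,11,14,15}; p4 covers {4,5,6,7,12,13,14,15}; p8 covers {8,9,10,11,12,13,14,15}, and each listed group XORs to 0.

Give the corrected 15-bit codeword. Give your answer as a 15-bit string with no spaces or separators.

010111110011100

s1 (pos 1,3,5,7,9,11,13,15): 0⊕0⊕1⊕1⊕0⊕1⊕1⊕0 = 0
s2 (pos 2,3,6,7,10,11,14,15): 1⊕0⊕1⊕1⊕1⊕1⊕0⊕0 = 1
s4 (pos 4,5,6,7,12,13,14,15): 1⊕1⊕1⊕1⊕1⊕1⊕0⊕0 = 0
s8 (pos 8,9,10,11,12,13,14,15): 1⊕0⊕1⊕1⊕1⊕1⊕0⊕0 = 1
Syndrome s8…s1 = 1010 → error at position 10.
Flip position 10: 010111110111100 → 010111110011100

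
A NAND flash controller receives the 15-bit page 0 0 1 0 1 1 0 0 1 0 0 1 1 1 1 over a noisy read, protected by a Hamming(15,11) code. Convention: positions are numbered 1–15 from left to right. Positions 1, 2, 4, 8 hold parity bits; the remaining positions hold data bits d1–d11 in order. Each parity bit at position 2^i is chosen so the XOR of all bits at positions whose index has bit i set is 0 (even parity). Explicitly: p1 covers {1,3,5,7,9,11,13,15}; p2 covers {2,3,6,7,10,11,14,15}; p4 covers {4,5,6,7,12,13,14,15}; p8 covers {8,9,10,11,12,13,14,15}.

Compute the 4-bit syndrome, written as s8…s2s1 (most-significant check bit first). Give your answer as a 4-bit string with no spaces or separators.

1001

s1 (pos 1,3,5,7,9,11,13,15): 0⊕1⊕1⊕0⊕1⊕0⊕1⊕1 = 1
s2 (pos 2,3,6,7,10,11,14,15): 0⊕1⊕1⊕0⊕0⊕0⊕1⊕1 = 0
s4 (pos 4,5,6,7,12,13,14,15): 0⊕1⊕1⊕0⊕1⊕1⊕1⊕1 = 0
s8 (pos 8,9,10,11,12,13,14,15): 0⊕1⊕0⊕0⊕1⊕1⊕1⊕1 = 1
Syndrome s8…s1 = 1001 → error at position 9.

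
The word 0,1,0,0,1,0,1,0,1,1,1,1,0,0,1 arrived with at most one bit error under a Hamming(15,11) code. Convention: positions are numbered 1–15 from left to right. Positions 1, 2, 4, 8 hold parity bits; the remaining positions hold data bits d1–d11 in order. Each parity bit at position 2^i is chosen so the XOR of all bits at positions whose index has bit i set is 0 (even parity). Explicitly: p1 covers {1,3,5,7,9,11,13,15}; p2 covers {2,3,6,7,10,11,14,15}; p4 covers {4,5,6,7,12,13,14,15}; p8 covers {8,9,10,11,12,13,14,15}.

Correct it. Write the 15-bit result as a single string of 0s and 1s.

s1 (pos 1,3,5,7,9,11,13,15): 0⊕0⊕1⊕1⊕1⊕1⊕0⊕1 = 1
s2 (pos 2,3,6,7,10,11,14,15): 1⊕0⊕0⊕1⊕1⊕1⊕0⊕1 = 1
s4 (pos 4,5,6,7,12,13,14,15): 0⊕1⊕0⊕1⊕1⊕0⊕0⊕1 = 0
s8 (pos 8,9,10,11,12,13,14,15): 0⊕1⊕1⊕1⊕1⊕0⊕0⊕1 = 1
Syndrome s8…s1 = 1011 → error at position 11.
Flip position 11: 010010101111001 → 010010101101001

010010101101001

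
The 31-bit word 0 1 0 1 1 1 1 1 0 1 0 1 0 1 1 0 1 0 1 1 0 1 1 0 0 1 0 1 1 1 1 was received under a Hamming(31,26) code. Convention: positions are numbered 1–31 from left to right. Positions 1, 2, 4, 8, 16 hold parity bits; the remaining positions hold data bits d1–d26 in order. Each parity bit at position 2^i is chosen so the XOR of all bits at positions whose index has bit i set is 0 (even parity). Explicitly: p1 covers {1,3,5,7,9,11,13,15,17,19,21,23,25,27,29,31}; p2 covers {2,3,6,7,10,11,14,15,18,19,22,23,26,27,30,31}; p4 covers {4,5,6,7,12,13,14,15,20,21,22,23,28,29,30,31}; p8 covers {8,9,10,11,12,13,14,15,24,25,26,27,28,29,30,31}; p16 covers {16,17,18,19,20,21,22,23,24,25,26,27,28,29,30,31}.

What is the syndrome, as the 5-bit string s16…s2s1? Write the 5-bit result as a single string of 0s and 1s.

s1 (pos 1,3,5,7,9,11,13,15,17,19,21,23,25,27,29,31): 0⊕0⊕1⊕1⊕0⊕0⊕0⊕1⊕1⊕1⊕0⊕1⊕0⊕0⊕1⊕1 = 0
s2 (pos 2,3,6,7,10,11,14,15,18,19,22,23,26,27,30,31): 1⊕0⊕1⊕1⊕1⊕0⊕1⊕1⊕0⊕1⊕1⊕1⊕1⊕0⊕1⊕1 = 0
s4 (pos 4,5,6,7,12,13,14,15,20,21,22,23,28,29,30,31): 1⊕1⊕1⊕1⊕1⊕0⊕1⊕1⊕1⊕0⊕1⊕1⊕1⊕1⊕1⊕1 = 0
s8 (pos 8,9,10,11,12,13,14,15,24,25,26,27,28,29,30,31): 1⊕0⊕1⊕0⊕1⊕0⊕1⊕1⊕0⊕0⊕1⊕0⊕1⊕1⊕1⊕1 = 0
s16 (pos 16,17,18,19,20,21,22,23,24,25,26,27,28,29,30,31): 0⊕1⊕0⊕1⊕1⊕0⊕1⊕1⊕0⊕0⊕1⊕0⊕1⊕1⊕1⊕1 = 0
Syndrome s16…s1 = 00000 → no error.

00000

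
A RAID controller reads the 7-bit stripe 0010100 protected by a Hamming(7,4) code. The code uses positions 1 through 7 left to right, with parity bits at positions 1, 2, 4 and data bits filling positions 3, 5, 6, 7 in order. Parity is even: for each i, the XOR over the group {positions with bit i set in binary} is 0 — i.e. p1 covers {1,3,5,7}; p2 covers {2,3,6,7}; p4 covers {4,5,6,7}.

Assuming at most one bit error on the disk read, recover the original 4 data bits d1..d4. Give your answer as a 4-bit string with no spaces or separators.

s1 (pos 1,3,5,7): 0⊕1⊕1⊕0 = 0
s2 (pos 2,3,6,7): 0⊕1⊕0⊕0 = 1
s4 (pos 4,5,6,7): 0⊕1⊕0⊕0 = 1
Syndrome s4…s1 = 110 → error at position 6.
Flip position 6: 0010100 → 0010110
Read data bits from positions 3,5,6,7: 1110

1110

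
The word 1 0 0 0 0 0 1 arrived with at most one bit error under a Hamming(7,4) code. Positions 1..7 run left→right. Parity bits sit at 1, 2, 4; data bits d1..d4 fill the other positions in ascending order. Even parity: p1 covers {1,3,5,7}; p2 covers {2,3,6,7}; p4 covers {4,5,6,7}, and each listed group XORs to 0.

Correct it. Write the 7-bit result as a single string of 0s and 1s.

1000011

s1 (pos 1,3,5,7): 1⊕0⊕0⊕1 = 0
s2 (pos 2,3,6,7): 0⊕0⊕0⊕1 = 1
s4 (pos 4,5,6,7): 0⊕0⊕0⊕1 = 1
Syndrome s4…s1 = 110 → error at position 6.
Flip position 6: 1000001 → 1000011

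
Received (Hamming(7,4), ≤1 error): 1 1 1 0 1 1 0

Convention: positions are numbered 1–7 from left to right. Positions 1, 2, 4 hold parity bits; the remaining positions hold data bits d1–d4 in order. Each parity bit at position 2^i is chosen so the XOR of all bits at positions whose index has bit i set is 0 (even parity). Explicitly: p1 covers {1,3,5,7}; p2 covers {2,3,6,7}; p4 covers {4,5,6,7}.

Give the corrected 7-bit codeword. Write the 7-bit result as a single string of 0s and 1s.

s1 (pos 1,3,5,7): 1⊕1⊕1⊕0 = 1
s2 (pos 2,3,6,7): 1⊕1⊕1⊕0 = 1
s4 (pos 4,5,6,7): 0⊕1⊕1⊕0 = 0
Syndrome s4…s1 = 011 → error at position 3.
Flip position 3: 1110110 → 1100110

1100110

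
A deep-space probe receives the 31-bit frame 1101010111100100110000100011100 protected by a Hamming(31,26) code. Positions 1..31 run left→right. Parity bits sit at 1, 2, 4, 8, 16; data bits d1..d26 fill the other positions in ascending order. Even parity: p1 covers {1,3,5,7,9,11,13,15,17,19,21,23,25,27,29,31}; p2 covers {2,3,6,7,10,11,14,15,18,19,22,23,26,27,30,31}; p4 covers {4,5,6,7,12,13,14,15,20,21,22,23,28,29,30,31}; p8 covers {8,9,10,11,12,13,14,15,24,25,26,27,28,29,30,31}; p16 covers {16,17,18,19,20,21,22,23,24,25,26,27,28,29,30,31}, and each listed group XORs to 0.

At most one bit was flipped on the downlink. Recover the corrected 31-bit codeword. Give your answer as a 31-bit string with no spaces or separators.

0101010111100100110000100011100

s1 (pos 1,3,5,7,9,11,13,15,17,19,21,23,25,27,29,31): 1⊕0⊕0⊕0⊕1⊕1⊕0⊕0⊕1⊕0⊕0⊕1⊕0⊕1⊕1⊕0 = 1
s2 (pos 2,3,6,7,10,11,14,15,18,19,22,23,26,27,30,31): 1⊕0⊕1⊕0⊕1⊕1⊕1⊕0⊕1⊕0⊕0⊕1⊕0⊕1⊕0⊕0 = 0
s4 (pos 4,5,6,7,12,13,14,15,20,21,22,23,28,29,30,31): 1⊕0⊕1⊕0⊕0⊕0⊕1⊕0⊕0⊕0⊕0⊕1⊕1⊕1⊕0⊕0 = 0
s8 (pos 8,9,10,11,12,13,14,15,24,25,26,27,28,29,30,31): 1⊕1⊕1⊕1⊕0⊕0⊕1⊕0⊕0⊕0⊕0⊕1⊕1⊕1⊕0⊕0 = 0
s16 (pos 16,17,18,19,20,21,22,23,24,25,26,27,28,29,30,31): 0⊕1⊕1⊕0⊕0⊕0⊕0⊕1⊕0⊕0⊕0⊕1⊕1⊕1⊕0⊕0 = 0
Syndrome s16…s1 = 00001 → error at position 1.
Flip position 1: 1101010111100100110000100011100 → 0101010111100100110000100011100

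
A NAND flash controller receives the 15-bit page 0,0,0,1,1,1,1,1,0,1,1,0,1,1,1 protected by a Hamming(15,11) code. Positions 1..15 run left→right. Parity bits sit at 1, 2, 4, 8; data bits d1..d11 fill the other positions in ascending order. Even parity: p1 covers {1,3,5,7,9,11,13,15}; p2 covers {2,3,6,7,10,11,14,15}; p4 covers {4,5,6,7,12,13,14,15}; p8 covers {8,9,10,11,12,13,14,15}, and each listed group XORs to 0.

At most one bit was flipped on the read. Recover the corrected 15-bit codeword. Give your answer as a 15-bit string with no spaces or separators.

s1 (pos 1,3,5,7,9,11,13,15): 0⊕0⊕1⊕1⊕0⊕1⊕1⊕1 = 1
s2 (pos 2,3,6,7,10,11,14,15): 0⊕0⊕1⊕1⊕1⊕1⊕1⊕1 = 0
s4 (pos 4,5,6,7,12,13,14,15): 1⊕1⊕1⊕1⊕0⊕1⊕1⊕1 = 1
s8 (pos 8,9,10,11,12,13,14,15): 1⊕0⊕1⊕1⊕0⊕1⊕1⊕1 = 0
Syndrome s8…s1 = 0101 → error at position 5.
Flip position 5: 000111110110111 → 000101110110111

000101110110111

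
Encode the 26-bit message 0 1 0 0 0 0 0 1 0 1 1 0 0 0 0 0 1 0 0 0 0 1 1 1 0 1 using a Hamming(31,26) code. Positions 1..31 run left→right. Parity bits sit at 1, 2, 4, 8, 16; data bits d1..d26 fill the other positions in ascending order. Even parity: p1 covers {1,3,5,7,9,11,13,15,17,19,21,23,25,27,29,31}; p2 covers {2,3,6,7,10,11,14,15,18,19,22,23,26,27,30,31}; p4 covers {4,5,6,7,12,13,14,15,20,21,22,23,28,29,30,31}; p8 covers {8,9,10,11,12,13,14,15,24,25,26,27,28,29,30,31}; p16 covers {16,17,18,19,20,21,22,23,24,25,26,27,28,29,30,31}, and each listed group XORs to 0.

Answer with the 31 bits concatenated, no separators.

Place data at non-parity positions: p1 p2 0 p4 1 0 0 p8 0 0 0 1 0 1 1 p16 0 0 0 0 0 1 0 0 0 0 1 1 1 0 1
p1 (pos 1,3,5,7,9,11,13,15,17,19,21,23,25,27,29,31): XOR of data positions = 0⊕1⊕0⊕0⊕0⊕0⊕1⊕0⊕0⊕0⊕0⊕0⊕1⊕1⊕1 = 1
p2 (pos 2,3,6,7,10,11,14,15,18,19,22,23,26,27,30,31): XOR of data positions = 0⊕0⊕0⊕0⊕0⊕1⊕1⊕0⊕0⊕1⊕0⊕0⊕1⊕0⊕1 = 1
p4 (pos 4,5,6,7,12,13,14,15,20,21,22,23,28,29,30,31): XOR of data positions = 1⊕0⊕0⊕1⊕0⊕1⊕1⊕0⊕0⊕1⊕0⊕1⊕1⊕0⊕1 = 0
p8 (pos 8,9,10,11,12,13,14,15,24,25,26,27,28,29,30,31): XOR of data positions = 0⊕0⊕0⊕1⊕0⊕1⊕1⊕0⊕0⊕0⊕1⊕1⊕1⊕0⊕1 = 1
p16 (pos 16,17,18,19,20,21,22,23,24,25,26,27,28,29,30,31): XOR of data positions = 0⊕0⊕0⊕0⊕0⊕1⊕0⊕0⊕0⊕0⊕1⊕1⊕1⊕0⊕1 = 1
Codeword: 1100100100010111000001000011101

1100100100010111000001000011101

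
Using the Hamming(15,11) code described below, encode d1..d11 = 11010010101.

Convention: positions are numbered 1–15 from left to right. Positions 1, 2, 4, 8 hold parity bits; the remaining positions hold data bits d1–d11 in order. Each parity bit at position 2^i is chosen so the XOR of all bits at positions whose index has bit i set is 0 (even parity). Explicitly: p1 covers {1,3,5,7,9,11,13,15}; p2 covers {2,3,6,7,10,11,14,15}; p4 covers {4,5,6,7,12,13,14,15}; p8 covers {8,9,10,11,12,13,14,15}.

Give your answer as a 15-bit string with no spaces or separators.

001010110010101

Place data at non-parity positions: p1 p2 1 p4 1 0 1 p8 0 0 1 0 1 0 1
p1 (pos 1,3,5,7,9,11,13,15): XOR of data positions = 1⊕1⊕1⊕0⊕1⊕1⊕1 = 0
p2 (pos 2,3,6,7,10,11,14,15): XOR of data positions = 1⊕0⊕1⊕0⊕1⊕0⊕1 = 0
p4 (pos 4,5,6,7,12,13,14,15): XOR of data positions = 1⊕0⊕1⊕0⊕1⊕0⊕1 = 0
p8 (pos 8,9,10,11,12,13,14,15): XOR of data positions = 0⊕0⊕1⊕0⊕1⊕0⊕1 = 1
Codeword: 001010110010101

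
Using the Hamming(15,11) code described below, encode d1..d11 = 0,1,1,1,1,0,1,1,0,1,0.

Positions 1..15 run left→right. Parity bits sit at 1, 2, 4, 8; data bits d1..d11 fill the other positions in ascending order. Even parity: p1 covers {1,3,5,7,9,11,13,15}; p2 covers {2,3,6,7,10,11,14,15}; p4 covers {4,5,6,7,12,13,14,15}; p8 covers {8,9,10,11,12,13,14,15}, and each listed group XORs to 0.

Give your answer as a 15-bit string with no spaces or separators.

Place data at non-parity positions: p1 p2 0 p4 1 1 1 p8 1 0 1 1 0 1 0
p1 (pos 1,3,5,7,9,11,13,15): XOR of data positions = 0⊕1⊕1⊕1⊕1⊕0⊕0 = 0
p2 (pos 2,3,6,7,10,11,14,15): XOR of data positions = 0⊕1⊕1⊕0⊕1⊕1⊕0 = 0
p4 (pos 4,5,6,7,12,13,14,15): XOR of data positions = 1⊕1⊕1⊕1⊕0⊕1⊕0 = 1
p8 (pos 8,9,10,11,12,13,14,15): XOR of data positions = 1⊕0⊕1⊕1⊕0⊕1⊕0 = 0
Codeword: 000111101011010

000111101011010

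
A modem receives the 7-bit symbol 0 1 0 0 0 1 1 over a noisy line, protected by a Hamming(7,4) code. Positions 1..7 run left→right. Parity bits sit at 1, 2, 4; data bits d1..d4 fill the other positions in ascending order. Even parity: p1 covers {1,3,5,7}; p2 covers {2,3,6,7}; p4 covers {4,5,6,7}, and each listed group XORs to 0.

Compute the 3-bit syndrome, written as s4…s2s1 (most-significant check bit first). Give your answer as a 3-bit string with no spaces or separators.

011

s1 (pos 1,3,5,7): 0⊕0⊕0⊕1 = 1
s2 (pos 2,3,6,7): 1⊕0⊕1⊕1 = 1
s4 (pos 4,5,6,7): 0⊕0⊕1⊕1 = 0
Syndrome s4…s1 = 011 → error at position 3.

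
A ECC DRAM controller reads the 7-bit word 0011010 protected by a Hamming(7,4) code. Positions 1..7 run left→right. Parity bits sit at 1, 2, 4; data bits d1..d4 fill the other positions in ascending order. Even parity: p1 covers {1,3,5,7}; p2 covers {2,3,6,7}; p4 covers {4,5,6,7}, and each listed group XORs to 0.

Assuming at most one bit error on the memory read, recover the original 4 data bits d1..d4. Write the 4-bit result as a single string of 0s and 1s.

1010

s1 (pos 1,3,5,7): 0⊕1⊕0⊕0 = 1
s2 (pos 2,3,6,7): 0⊕1⊕1⊕0 = 0
s4 (pos 4,5,6,7): 1⊕0⊕1⊕0 = 0
Syndrome s4…s1 = 001 → error at position 1.
Flip position 1: 0011010 → 1011010
Read data bits from positions 3,5,6,7: 1010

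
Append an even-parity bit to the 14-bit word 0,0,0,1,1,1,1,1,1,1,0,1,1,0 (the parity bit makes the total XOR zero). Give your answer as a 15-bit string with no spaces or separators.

XOR of the 14 data bits: 0⊕0⊕0⊕1⊕1⊕1⊕1⊕1⊕1⊕1⊕0⊕1⊕1⊕0 = 1
Parity bit = 1 (so all 15 bits XOR to 0).

000111111101101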